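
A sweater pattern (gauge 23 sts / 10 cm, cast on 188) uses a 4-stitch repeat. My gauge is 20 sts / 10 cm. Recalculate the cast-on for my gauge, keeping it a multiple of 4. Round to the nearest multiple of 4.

CO 164 sts.

188 × 20 / 23 = 163.48.
Nearest multiple of 4: 164.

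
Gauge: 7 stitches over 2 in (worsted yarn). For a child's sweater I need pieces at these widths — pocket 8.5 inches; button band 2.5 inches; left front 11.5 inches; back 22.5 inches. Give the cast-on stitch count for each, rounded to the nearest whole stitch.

pocket 30; button band 9; left front 40; back 79.

Rate = 7/2 = 3.5 sts per in.
pocket: 8.5 × 3.5 = 29.75 → 30.
button band: 2.5 × 3.5 = 8.75 → 9.
left front: 11.5 × 3.5 = 40.25 → 40.
back: 22.5 × 3.5 = 78.75 → 79.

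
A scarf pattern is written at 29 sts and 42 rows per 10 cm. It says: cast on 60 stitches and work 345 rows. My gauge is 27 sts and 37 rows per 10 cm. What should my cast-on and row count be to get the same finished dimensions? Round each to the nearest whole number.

Stitches: 60 × 27/29 = 55.86 → 56.
Rows: 345 × 37/42 = 303.93 → 304.

Cast on 56 stitches; work 304 rows.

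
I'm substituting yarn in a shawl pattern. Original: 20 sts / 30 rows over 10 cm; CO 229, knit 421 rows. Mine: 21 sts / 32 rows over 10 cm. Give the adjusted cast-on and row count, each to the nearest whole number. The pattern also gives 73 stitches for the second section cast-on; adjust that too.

Cast on 240 stitches; work 449 rows; second section cast-on 77 stitches.

Stitches: 229 × 21/20 = 240.45 → 240.
Rows: 421 × 32/30 = 449.07 → 449.
second section cast-on: 73 × 21/20 = 76.65 → 77.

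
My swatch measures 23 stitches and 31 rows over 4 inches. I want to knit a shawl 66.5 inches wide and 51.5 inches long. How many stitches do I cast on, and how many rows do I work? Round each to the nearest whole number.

Cast on 382 stitches and work 399 rows.

Stitch gauge = 23/4 = 5.75 sts/in; 66.5 × 5.75 = 382.38 → 382 sts.
Row gauge = 31/4 = 7.75 rows/in; 51.5 × 7.75 = 399.12 → 399 rows.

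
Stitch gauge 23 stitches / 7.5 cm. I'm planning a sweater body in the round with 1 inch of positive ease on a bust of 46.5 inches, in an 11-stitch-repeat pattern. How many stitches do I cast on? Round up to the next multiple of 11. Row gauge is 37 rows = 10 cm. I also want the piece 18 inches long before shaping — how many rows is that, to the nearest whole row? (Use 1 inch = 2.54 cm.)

Finished = 46.5 + 1 = 47.5 inches.
47.5 inches × 2.54 = 120.65 cm.
23/7.5 = 3.067 sts per cm; 120.65 × 3.067 = 369.99 sts.
Next multiple of 11 → 374.
18 inches = 45.72 cm; × 3.7 = 169.16 → 169 rows.

Cast on 374 stitches; work 169 rows.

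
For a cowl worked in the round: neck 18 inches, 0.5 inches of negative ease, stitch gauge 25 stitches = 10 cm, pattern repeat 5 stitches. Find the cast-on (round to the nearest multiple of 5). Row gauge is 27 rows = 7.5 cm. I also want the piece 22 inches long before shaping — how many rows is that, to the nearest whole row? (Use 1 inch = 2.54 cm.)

Finished = 18 − 0.5 = 17.5 inches.
17.5 inches × 2.54 = 44.45 cm.
25/10 = 2.5 sts per cm; 44.45 × 2.5 = 111.12 sts.
Nearest multiple of 5 → 110.
22 inches = 55.88 cm; × 3.6 = 201.17 → 201 rows.

Cast on 110 stitches; work 201 rows.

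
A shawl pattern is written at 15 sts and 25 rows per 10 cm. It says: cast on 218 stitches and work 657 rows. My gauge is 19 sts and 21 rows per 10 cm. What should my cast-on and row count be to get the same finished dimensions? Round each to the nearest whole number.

Stitches: 218 × 19/15 = 276.13 → 276.
Rows: 657 × 21/25 = 551.88 → 552.

Cast on 276 stitches; work 552 rows.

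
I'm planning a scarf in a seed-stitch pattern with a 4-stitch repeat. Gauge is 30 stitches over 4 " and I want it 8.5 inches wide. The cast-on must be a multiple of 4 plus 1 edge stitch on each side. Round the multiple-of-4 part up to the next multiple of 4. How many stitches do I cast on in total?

Cast on 66 stitches.

30 / 4 = 7.5 sts per inch.
8.5 × 7.5 = 63.75 sts.
Less 2 edge sts → 61.75 for the repeat.
Next multiple of 4: 64.
Add back 2 edge sts → 66.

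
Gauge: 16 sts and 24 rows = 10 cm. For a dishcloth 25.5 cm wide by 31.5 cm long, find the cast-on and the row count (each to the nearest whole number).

Cast on 41 stitches and work 76 rows.

Stitch gauge = 16/10 = 1.6 sts/cm; 25.5 × 1.6 = 40.80 → 41 sts.
Row gauge = 24/10 = 2.4 rows/cm; 31.5 × 2.4 = 75.60 → 76 rows.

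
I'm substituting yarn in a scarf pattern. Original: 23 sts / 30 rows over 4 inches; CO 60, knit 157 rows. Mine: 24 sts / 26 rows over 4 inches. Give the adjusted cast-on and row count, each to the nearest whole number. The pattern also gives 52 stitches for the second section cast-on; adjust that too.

Cast on 63 stitches; work 136 rows; second section cast-on 54 stitches.

Stitches: 60 × 24/23 = 62.61 → 63.
Rows: 157 × 26/30 = 136.07 → 136.
second section cast-on: 52 × 24/23 = 54.26 → 54.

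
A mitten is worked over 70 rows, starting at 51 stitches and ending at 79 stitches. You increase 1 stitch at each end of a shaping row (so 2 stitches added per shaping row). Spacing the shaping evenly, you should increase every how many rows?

Stitches to add: |79 − 51| = 28.
Shaping rows needed: 28 / 2 = 14.
70 rows / 14 = every 5 rows.

Increase every 5th row.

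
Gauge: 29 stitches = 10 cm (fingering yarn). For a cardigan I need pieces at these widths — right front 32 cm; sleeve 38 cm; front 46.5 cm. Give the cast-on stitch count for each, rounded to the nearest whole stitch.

right front 93; sleeve 110; front 135.

Rate = 29/10 = 2.9 sts per cm.
right front: 32 × 2.9 = 92.80 → 93.
sleeve: 38 × 2.9 = 110.20 → 110.
front: 46.5 × 2.9 = 134.85 → 135.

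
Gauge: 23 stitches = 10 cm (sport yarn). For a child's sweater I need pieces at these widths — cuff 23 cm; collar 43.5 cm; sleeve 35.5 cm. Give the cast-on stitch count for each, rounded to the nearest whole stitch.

cuff 53; collar 100; sleeve 82.

Rate = 23/10 = 2.3 sts per cm.
cuff: 23 × 2.3 = 52.90 → 53.
collar: 43.5 × 2.3 = 100.05 → 100.
sleeve: 35.5 × 2.3 = 81.65 → 82.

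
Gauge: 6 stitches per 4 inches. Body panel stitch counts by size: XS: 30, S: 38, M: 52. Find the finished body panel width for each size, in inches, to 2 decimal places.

XS 20.00 inches; S 25.33 inches; M 34.67 inches.

6/4 = 1.5 sts per in.
XS: 30 / 1.5 = 20.000 → 20.00 in.
S: 38 / 1.5 = 25.333 → 25.33 in.
M: 52 / 1.5 = 34.667 → 34.67 in.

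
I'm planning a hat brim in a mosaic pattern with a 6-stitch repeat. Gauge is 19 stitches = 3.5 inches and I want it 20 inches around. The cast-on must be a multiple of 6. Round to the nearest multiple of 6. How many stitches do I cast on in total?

CO 108 sts.

19 / 3.5 = 5.429 sts per inch.
20 × 5.429 = 108.57 sts.
Nearest multiple of 6: 108.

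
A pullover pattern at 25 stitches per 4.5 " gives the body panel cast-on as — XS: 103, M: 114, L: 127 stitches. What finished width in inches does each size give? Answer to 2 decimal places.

25/4.5 = 5.556 sts per in.
XS: 103 / 5.556 = 18.540 → 18.54 in.
M: 114 / 5.556 = 20.520 → 20.52 in.
L: 127 / 5.556 = 22.860 → 22.86 in.

XS 18.54 inches; M 20.52 inches; L 22.86 inches.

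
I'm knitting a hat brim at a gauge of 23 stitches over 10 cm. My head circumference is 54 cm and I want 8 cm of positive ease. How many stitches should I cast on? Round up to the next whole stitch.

Finished = 54 + 8 = 62 cm.
23 / 10 = 2.3 sts per cm.
62.00 × 2.3 = 142.60 sts.
→ 143 sts.

143 stitches.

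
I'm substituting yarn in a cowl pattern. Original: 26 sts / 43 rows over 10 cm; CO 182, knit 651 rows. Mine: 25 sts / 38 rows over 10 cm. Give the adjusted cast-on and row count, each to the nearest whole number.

Cast on 175 stitches; work 575 rows.

Stitches: 182 × 25/26 = 175.00 → 175.
Rows: 651 × 38/43 = 575.30 → 575.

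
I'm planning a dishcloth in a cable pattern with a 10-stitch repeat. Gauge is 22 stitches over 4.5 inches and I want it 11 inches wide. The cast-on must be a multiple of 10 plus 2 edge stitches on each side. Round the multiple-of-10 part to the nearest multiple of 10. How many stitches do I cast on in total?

22 / 4.5 = 4.889 sts per inch.
11 × 4.889 = 53.78 sts.
Less 4 edge sts → 49.78 for the repeat.
Nearest multiple of 10: 50.
Add back 4 edge sts → 54.

Cast on 54 stitches.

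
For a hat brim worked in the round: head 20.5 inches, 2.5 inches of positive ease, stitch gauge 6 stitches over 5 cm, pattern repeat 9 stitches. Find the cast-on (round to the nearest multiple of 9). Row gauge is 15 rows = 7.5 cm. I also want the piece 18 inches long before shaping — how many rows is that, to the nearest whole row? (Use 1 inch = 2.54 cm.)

Finished = 20.5 + 2.5 = 23 inches.
23 inches × 2.54 = 58.42 cm.
6/5 = 1.2 sts per cm; 58.42 × 1.2 = 70.10 sts.
Nearest multiple of 9 → 72.
18 inches = 45.72 cm; × 2 = 91.44 → 91 rows.

Cast on 72 stitches; work 91 rows.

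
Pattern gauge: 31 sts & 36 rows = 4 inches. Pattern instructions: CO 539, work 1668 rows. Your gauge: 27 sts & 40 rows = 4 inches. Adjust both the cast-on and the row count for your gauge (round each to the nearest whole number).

Stitches: 539 × 27/31 = 469.45 → 469.
Rows: 1668 × 40/36 = 1853.33 → 1853.

Cast on 469 stitches; work 1853 rows.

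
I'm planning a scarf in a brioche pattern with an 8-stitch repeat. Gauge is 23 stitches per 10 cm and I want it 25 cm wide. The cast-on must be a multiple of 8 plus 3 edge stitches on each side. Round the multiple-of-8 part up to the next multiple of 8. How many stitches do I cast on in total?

23 / 10 = 2.3 sts per cm.
25 × 2.3 = 57.50 sts.
Less 6 edge sts → 51.50 for the repeat.
Next multiple of 8: 56.
Add back 6 edge sts → 62.

CO 62 sts.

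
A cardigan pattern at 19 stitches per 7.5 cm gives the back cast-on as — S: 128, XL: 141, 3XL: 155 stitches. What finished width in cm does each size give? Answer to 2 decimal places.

19/7.5 = 2.533 sts per cm.
S: 128 / 2.533 = 50.526 → 50.53 cm.
XL: 141 / 2.533 = 55.658 → 55.66 cm.
3XL: 155 / 2.533 = 61.184 → 61.18 cm.

S 50.53 cm; XL 55.66 cm; 3XL 61.18 cm.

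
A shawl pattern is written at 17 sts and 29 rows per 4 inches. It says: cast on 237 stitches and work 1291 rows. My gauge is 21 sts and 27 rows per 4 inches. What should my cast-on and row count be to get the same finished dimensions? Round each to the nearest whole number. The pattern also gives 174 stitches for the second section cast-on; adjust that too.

Cast on 293 stitches; work 1202 rows; second section cast-on 215 stitches.

Stitches: 237 × 21/17 = 292.76 → 293.
Rows: 1291 × 27/29 = 1201.97 → 1202.
second section cast-on: 174 × 21/17 = 214.94 → 215.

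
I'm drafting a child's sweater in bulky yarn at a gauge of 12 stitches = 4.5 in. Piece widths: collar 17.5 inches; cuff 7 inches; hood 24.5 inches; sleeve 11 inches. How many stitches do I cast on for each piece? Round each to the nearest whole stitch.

Rate = 12/4.5 = 2.667 sts per in.
collar: 17.5 × 2.667 = 46.67 → 47.
cuff: 7 × 2.667 = 18.67 → 19.
hood: 24.5 × 2.667 = 65.33 → 65.
sleeve: 11 × 2.667 = 29.33 → 29.

collar 47; cuff 19; hood 65; sleeve 29.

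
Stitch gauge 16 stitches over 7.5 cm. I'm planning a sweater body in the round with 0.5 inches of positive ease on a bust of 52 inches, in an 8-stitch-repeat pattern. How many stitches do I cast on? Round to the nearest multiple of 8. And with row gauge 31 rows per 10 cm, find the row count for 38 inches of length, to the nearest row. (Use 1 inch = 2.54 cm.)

Finished = 52 + 0.5 = 52.5 inches.
52.5 inches × 2.54 = 133.35 cm.
16/7.5 = 2.133 sts per cm; 133.35 × 2.133 = 284.48 sts.
Nearest multiple of 8 → 288.
38 inches = 96.52 cm; × 3.1 = 299.21 → 299 rows.

Cast on 288 stitches; work 299 rows.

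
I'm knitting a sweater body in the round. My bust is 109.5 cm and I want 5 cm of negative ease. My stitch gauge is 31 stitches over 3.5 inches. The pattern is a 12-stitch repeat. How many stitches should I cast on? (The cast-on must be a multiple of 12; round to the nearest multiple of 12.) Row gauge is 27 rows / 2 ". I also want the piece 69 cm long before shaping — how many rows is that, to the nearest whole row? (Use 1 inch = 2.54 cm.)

Cast on 360 stitches; work 367 rows.

Finished = 109.5 − 5 = 104.5 cm.
104.5 cm × 1/2.54 = 41.14 inches.
31/3.5 = 8.857 sts per in; 41.14 × 8.857 = 364.40 sts.
Nearest multiple of 12 → 360.
69 cm = 27.17 inches; × 13.5 = 366.73 → 367 rows.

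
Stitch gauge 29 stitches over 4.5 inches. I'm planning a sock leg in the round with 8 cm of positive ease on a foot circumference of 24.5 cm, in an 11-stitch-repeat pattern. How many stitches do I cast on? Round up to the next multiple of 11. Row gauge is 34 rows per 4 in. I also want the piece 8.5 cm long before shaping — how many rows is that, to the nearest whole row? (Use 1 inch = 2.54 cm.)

Finished = 24.5 + 8 = 32.5 cm.
32.5 cm × 1/2.54 = 12.80 inches.
29/4.5 = 6.444 sts per in; 12.80 × 6.444 = 82.46 sts.
Next multiple of 11 → 88.
8.5 cm = 3.35 inches; × 8.5 = 28.44 → 28 rows.

Cast on 88 stitches; work 28 rows.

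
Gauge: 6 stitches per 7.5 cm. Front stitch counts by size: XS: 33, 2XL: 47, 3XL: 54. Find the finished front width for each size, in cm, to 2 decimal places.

XS 41.25 cm; 2XL 58.75 cm; 3XL 67.50 cm.

6/7.5 = 0.8 sts per cm.
XS: 33 / 0.8 = 41.250 → 41.25 cm.
2XL: 47 / 0.8 = 58.750 → 58.75 cm.
3XL: 54 / 0.8 = 67.500 → 67.50 cm.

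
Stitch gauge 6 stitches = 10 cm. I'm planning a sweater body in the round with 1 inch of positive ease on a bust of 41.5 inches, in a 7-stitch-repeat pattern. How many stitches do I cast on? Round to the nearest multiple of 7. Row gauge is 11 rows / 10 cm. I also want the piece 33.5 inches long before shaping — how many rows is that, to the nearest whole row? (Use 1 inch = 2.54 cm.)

Cast on 63 stitches; work 94 rows.

Finished = 41.5 + 1 = 42.5 inches.
42.5 inches × 2.54 = 107.95 cm.
6/10 = 0.6 sts per cm; 107.95 × 0.6 = 64.77 sts.
Nearest multiple of 7 → 63.
33.5 inches = 85.09 cm; × 1.1 = 93.60 → 94 rows.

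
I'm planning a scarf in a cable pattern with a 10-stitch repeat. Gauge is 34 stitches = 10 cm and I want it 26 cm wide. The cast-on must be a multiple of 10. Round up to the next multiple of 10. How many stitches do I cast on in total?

34 / 10 = 3.4 sts per cm.
26 × 3.4 = 88.40 sts.
Next multiple of 10: 90.

CO 90 sts.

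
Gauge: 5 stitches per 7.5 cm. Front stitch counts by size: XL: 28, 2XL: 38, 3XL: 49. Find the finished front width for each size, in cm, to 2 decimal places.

5/7.5 = 0.667 sts per cm.
XL: 28 / 0.667 = 42.000 → 42.00 cm.
2XL: 38 / 0.667 = 57.000 → 57.00 cm.
3XL: 49 / 0.667 = 73.500 → 73.50 cm.

XL 42.00 cm; 2XL 57.00 cm; 3XL 73.50 cm.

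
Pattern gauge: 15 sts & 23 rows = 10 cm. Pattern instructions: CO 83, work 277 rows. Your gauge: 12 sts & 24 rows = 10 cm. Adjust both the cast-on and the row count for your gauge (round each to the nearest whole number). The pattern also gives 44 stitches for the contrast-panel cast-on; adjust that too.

Stitches: 83 × 12/15 = 66.40 → 66.
Rows: 277 × 24/23 = 289.04 → 289.
contrast-panel cast-on: 44 × 12/15 = 35.20 → 35.

Cast on 66 stitches; work 289 rows; contrast-panel cast-on 35 stitches.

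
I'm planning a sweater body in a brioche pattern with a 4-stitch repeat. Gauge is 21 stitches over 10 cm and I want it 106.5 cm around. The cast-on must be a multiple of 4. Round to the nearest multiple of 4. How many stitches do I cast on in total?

21 / 10 = 2.1 sts per cm.
106.5 × 2.1 = 223.65 sts.
Nearest multiple of 4: 224.

Cast on 224 stitches.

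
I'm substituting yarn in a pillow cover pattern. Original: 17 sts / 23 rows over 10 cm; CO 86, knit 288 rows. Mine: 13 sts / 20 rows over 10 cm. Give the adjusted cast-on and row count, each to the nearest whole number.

Stitches: 86 × 13/17 = 65.76 → 66.
Rows: 288 × 20/23 = 250.43 → 250.

Cast on 66 stitches; work 250 rows.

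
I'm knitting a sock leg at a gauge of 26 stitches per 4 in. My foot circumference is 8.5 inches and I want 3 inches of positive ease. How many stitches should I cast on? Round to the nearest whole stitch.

CO 75 sts.

Finished = 8.5 + 3 = 11.5 in.
26 / 4 = 6.5 sts per inch.
11.50 × 6.5 = 74.75 sts.
→ 75 sts.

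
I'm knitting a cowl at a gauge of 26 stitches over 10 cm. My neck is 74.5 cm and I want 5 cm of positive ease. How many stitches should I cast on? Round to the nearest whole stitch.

Finished = 74.5 + 5 = 79.5 cm.
26 / 10 = 2.6 sts per cm.
79.50 × 2.6 = 206.70 sts.
→ 207 sts.

CO 207 sts.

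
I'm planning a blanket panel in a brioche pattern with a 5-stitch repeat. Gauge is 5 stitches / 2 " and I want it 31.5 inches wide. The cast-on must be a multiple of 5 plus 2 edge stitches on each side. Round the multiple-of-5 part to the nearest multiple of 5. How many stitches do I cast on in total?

79 stitches.

5 / 2 = 2.5 sts per inch.
31.5 × 2.5 = 78.75 sts.
Less 4 edge sts → 74.75 for the repeat.
Nearest multiple of 5: 75.
Add back 4 edge sts → 79.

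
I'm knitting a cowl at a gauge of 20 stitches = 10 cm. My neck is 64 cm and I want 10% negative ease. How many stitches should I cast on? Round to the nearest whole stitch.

Finished = 64 × 0.90 = 57.60 cm.
20 / 10 = 2 sts per cm.
57.60 × 2 = 115.20 sts.
→ 115 sts.

115 stitches.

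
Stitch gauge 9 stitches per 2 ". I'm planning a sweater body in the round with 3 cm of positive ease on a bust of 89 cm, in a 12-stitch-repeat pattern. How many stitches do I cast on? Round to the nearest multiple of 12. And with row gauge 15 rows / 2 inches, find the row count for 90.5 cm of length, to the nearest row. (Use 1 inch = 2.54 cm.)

Cast on 168 stitches; work 267 rows.

Finished = 89 + 3 = 92 cm.
92 cm × 1/2.54 = 36.22 inches.
9/2 = 4.5 sts per in; 36.22 × 4.5 = 162.99 sts.
Nearest multiple of 12 → 168.
90.5 cm = 35.63 inches; × 7.5 = 267.22 → 267 rows.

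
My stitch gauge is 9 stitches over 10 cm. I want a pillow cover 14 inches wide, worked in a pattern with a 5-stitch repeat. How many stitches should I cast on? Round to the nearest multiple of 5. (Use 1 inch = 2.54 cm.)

30 stitches.

14 in = 14 × 2.54 = 35.56 cm.
9 / 10 = 0.9 sts/cm.
35.56 × 0.9 = 32.00 sts.
→ 30.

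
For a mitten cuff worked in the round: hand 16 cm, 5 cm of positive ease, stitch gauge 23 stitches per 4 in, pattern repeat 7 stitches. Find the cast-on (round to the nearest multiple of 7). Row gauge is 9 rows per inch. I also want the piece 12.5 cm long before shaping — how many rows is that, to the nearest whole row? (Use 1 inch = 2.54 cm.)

Cast on 49 stitches; work 44 rows.

Finished = 16 + 5 = 21 cm.
21 cm × 1/2.54 = 8.27 inches.
23/4 = 5.75 sts per in; 8.27 × 5.75 = 47.54 sts.
Nearest multiple of 7 → 49.
12.5 cm = 4.92 inches; × 9 = 44.29 → 44 rows.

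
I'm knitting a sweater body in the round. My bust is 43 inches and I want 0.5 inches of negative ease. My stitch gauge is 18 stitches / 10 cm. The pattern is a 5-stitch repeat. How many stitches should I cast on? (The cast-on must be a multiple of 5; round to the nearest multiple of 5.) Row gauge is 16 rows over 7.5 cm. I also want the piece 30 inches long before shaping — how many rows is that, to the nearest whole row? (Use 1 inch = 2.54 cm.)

Cast on 195 stitches; work 163 rows.

Finished = 43 − 0.5 = 42.5 inches.
42.5 inches × 2.54 = 107.95 cm.
18/10 = 1.8 sts per cm; 107.95 × 1.8 = 194.31 sts.
Nearest multiple of 5 → 195.
30 inches = 76.20 cm; × 2.133 = 162.56 → 163 rows.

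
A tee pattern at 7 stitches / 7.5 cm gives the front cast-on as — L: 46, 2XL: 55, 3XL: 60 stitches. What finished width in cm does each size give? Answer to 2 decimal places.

L 49.29 cm; 2XL 58.93 cm; 3XL 64.29 cm.

7/7.5 = 0.933 sts per cm.
L: 46 / 0.933 = 49.286 → 49.29 cm.
2XL: 55 / 0.933 = 58.929 → 58.93 cm.
3XL: 60 / 0.933 = 64.286 → 64.29 cm.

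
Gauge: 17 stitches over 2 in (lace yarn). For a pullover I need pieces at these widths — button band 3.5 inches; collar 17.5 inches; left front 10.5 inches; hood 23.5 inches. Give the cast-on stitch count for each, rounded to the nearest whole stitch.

Rate = 17/2 = 8.5 sts per in.
button band: 3.5 × 8.5 = 29.75 → 30.
collar: 17.5 × 8.5 = 148.75 → 149.
left front: 10.5 × 8.5 = 89.25 → 89.
hood: 23.5 × 8.5 = 199.75 → 200.

button band 30; collar 149; left front 89; hood 200.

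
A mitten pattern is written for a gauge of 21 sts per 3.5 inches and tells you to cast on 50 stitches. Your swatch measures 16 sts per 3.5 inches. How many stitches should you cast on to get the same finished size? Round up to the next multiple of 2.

Scale factor = 16 / 21 = 0.762.
50 × 16 / 21 = 38.10 sts.
→ 40 sts.

40 stitches.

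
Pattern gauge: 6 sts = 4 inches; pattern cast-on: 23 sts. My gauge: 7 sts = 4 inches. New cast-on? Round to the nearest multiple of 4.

CO 28 sts.

Scale factor = 7 / 6 = 1.167.
23 × 7 / 6 = 26.83 sts.
→ 28 sts.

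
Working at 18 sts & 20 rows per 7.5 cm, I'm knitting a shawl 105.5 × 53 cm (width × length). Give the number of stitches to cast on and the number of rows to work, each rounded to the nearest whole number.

Cast on 253 stitches and work 141 rows.

Stitch gauge = 18/7.5 = 2.4 sts/cm; 105.5 × 2.4 = 253.20 → 253 sts.
Row gauge = 20/7.5 = 2.667 rows/cm; 53 × 2.667 = 141.33 → 141 rows.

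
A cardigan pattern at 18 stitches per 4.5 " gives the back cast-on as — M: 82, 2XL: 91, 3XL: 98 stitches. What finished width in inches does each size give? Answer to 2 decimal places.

18/4.5 = 4 sts per in.
M: 82 / 4 = 20.500 → 20.50 in.
2XL: 91 / 4 = 22.750 → 22.75 in.
3XL: 98 / 4 = 24.500 → 24.50 in.

M 20.50 inches; 2XL 22.75 inches; 3XL 24.50 inches.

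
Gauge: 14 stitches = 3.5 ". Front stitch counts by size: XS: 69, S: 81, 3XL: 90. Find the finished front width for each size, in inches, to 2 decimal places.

XS 17.25 inches; S 20.25 inches; 3XL 22.50 inches.

14/3.5 = 4 sts per in.
XS: 69 / 4 = 17.250 → 17.25 in.
S: 81 / 4 = 20.250 → 20.25 in.
3XL: 90 / 4 = 22.500 → 22.50 in.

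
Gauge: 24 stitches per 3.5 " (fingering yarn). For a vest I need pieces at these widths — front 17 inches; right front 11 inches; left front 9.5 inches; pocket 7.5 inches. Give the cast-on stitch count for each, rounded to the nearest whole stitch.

front 117; right front 75; left front 65; pocket 51.

Rate = 24/3.5 = 6.857 sts per in.
front: 17 × 6.857 = 116.57 → 117.
right front: 11 × 6.857 = 75.43 → 75.
left front: 9.5 × 6.857 = 65.14 → 65.
pocket: 7.5 × 6.857 = 51.43 → 51.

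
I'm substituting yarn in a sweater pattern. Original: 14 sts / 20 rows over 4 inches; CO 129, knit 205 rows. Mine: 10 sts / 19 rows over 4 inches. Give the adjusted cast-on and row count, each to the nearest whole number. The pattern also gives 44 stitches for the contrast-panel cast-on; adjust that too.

Stitches: 129 × 10/14 = 92.14 → 92.
Rows: 205 × 19/20 = 194.75 → 195.
contrast-panel cast-on: 44 × 10/14 = 31.43 → 31.

Cast on 92 stitches; work 195 rows; contrast-panel cast-on 31 stitches.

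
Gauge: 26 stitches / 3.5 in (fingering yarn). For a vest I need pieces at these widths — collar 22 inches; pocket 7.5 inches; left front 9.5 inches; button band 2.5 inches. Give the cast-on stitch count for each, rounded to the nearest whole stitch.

collar 163; pocket 56; left front 71; button band 19.

Rate = 26/3.5 = 7.429 sts per in.
collar: 22 × 7.429 = 163.43 → 163.
pocket: 7.5 × 7.429 = 55.71 → 56.
left front: 9.5 × 7.429 = 70.57 → 71.
button band: 2.5 × 7.429 = 18.57 → 19.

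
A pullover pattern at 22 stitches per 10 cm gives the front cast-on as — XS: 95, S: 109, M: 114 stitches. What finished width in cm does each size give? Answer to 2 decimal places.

XS 43.18 cm; S 49.55 cm; M 51.82 cm.

22/10 = 2.2 sts per cm.
XS: 95 / 2.2 = 43.182 → 43.18 cm.
S: 109 / 2.2 = 49.545 → 49.55 cm.
M: 114 / 2.2 = 51.818 → 51.82 cm.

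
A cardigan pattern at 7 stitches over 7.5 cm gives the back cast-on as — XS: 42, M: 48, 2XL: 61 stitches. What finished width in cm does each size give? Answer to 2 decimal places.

XS 45.00 cm; M 51.43 cm; 2XL 65.36 cm.

7/7.5 = 0.933 sts per cm.
XS: 42 / 0.933 = 45.000 → 45.00 cm.
M: 48 / 0.933 = 51.429 → 51.43 cm.
2XL: 61 / 0.933 = 65.357 → 65.36 cm.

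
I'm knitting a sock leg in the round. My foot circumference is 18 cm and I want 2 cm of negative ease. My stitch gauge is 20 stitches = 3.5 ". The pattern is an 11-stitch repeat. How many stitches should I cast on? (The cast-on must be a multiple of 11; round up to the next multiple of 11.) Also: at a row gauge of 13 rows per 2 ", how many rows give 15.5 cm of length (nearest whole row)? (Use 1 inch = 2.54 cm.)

Finished = 18 − 2 = 16 cm.
16 cm × 1/2.54 = 6.30 inches.
20/3.5 = 5.714 sts per in; 6.30 × 5.714 = 36.00 sts.
Next multiple of 11 → 44.
15.5 cm = 6.10 inches; × 6.5 = 39.67 → 40 rows.

Cast on 44 stitches; work 40 rows.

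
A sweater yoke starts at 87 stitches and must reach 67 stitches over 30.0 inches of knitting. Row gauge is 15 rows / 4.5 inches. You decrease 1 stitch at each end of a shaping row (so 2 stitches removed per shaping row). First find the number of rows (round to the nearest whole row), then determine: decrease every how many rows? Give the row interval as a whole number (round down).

Rows = 30.0 × 3.333 = 100.0 → 100 rows.
Stitches to remove: 20 → 10 shaping rows (at 2 st each).
100 / 10 = 10.00 → every 10 rows.

Decrease every 10th row.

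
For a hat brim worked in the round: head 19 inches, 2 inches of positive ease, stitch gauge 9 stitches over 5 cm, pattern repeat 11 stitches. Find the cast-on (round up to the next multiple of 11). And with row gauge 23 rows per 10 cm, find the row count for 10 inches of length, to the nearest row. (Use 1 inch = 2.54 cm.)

Finished = 19 + 2 = 21 inches.
21 inches × 2.54 = 53.34 cm.
9/5 = 1.8 sts per cm; 53.34 × 1.8 = 96.01 sts.
Next multiple of 11 → 99.
10 inches = 25.40 cm; × 2.3 = 58.42 → 58 rows.

Cast on 99 stitches; work 58 rows.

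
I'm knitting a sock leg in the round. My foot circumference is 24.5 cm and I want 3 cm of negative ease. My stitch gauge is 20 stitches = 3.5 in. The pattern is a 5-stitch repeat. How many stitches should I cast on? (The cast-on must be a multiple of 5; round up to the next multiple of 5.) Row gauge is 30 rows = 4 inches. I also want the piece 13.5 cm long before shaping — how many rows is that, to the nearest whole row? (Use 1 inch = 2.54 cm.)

Finished = 24.5 − 3 = 21.5 cm.
21.5 cm × 1/2.54 = 8.46 inches.
20/3.5 = 5.714 sts per in; 8.46 × 5.714 = 48.37 sts.
Next multiple of 5 → 50.
13.5 cm = 5.31 inches; × 7.5 = 39.86 → 40 rows.

Cast on 50 stitches; work 40 rows.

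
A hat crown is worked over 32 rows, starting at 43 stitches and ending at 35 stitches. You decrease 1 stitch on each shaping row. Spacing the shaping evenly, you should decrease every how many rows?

Stitches to remove: |35 − 43| = 8.
Shaping rows needed: 8 / 1 = 8.
32 rows / 8 = every 4 rows.

Decrease every 4th row.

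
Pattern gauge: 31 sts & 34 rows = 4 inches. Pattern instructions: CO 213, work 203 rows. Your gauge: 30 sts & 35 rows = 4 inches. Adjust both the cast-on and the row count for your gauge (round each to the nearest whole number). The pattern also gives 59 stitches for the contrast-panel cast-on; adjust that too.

Cast on 206 stitches; work 209 rows; contrast-panel cast-on 57 stitches.

Stitches: 213 × 30/31 = 206.13 → 206.
Rows: 203 × 35/34 = 208.97 → 209.
contrast-panel cast-on: 59 × 30/31 = 57.10 → 57.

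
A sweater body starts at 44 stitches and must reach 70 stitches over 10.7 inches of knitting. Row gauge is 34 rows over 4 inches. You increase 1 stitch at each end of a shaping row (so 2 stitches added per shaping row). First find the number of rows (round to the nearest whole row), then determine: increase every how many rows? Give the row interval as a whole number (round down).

Rows = 10.7 × 8.5 = 90.9 → 91 rows.
Stitches to add: 26 → 13 shaping rows (at 2 st each).
91 / 13 = 7.00 → every 7 rows.

Increase every 7th row.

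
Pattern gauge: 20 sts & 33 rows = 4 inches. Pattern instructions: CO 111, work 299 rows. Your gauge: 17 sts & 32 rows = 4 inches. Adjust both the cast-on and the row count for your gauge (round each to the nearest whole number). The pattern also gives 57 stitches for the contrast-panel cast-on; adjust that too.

Stitches: 111 × 17/20 = 94.35 → 94.
Rows: 299 × 32/33 = 289.94 → 290.
contrast-panel cast-on: 57 × 17/20 = 48.45 → 48.

Cast on 94 stitches; work 290 rows; contrast-panel cast-on 48 stitches.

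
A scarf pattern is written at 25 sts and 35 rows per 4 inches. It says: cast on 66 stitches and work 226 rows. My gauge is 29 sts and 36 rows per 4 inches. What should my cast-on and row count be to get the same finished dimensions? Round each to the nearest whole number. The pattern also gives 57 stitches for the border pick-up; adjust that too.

Stitches: 66 × 29/25 = 76.56 → 77.
Rows: 226 × 36/35 = 232.46 → 232.
border pick-up: 57 × 29/25 = 66.12 → 66.

Cast on 77 stitches; work 232 rows; border pick-up 66 stitches.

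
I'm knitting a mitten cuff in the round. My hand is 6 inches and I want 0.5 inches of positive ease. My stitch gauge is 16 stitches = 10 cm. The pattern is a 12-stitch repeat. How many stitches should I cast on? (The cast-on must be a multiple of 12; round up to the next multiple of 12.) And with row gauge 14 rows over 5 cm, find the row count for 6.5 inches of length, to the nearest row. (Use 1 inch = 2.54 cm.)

Finished = 6 + 0.5 = 6.5 inches.
6.5 inches × 2.54 = 16.51 cm.
16/10 = 1.6 sts per cm; 16.51 × 1.6 = 26.42 sts.
Next multiple of 12 → 36.
6.5 inches = 16.51 cm; × 2.8 = 46.23 → 46 rows.

Cast on 36 stitches; work 46 rows.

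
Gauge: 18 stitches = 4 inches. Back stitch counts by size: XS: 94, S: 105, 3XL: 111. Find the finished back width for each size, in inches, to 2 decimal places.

18/4 = 4.5 sts per in.
XS: 94 / 4.5 = 20.889 → 20.89 in.
S: 105 / 4.5 = 23.333 → 23.33 in.
3XL: 111 / 4.5 = 24.667 → 24.67 in.

XS 20.89 inches; S 23.33 inches; 3XL 24.67 inches.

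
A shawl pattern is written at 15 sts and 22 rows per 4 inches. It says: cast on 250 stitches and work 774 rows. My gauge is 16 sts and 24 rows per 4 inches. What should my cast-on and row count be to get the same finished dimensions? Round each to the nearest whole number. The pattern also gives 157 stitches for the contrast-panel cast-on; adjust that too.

Stitches: 250 × 16/15 = 266.67 → 267.
Rows: 774 × 24/22 = 844.36 → 844.
contrast-panel cast-on: 157 × 16/15 = 167.47 → 167.

Cast on 267 stitches; work 844 rows; contrast-panel cast-on 167 stitches.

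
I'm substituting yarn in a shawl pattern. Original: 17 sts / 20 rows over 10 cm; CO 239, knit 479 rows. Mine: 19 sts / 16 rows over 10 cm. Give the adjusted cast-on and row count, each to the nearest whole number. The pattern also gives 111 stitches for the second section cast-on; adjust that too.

Stitches: 239 × 19/17 = 267.12 → 267.
Rows: 479 × 16/20 = 383.20 → 383.
second section cast-on: 111 × 19/17 = 124.06 → 124.

Cast on 267 stitches; work 383 rows; second section cast-on 124 stitches.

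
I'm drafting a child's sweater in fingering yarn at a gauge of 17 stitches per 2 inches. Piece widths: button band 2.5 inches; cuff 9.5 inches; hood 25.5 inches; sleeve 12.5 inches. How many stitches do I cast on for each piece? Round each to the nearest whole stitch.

button band 21; cuff 81; hood 217; sleeve 106.

Rate = 17/2 = 8.5 sts per in.
button band: 2.5 × 8.5 = 21.25 → 21.
cuff: 9.5 × 8.5 = 80.75 → 81.
hood: 25.5 × 8.5 = 216.75 → 217.
sleeve: 12.5 × 8.5 = 106.25 → 106.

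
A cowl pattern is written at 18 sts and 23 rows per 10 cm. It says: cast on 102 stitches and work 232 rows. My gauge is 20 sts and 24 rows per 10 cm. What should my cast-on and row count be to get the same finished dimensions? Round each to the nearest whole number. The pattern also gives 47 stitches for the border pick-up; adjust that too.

Cast on 113 stitches; work 242 rows; border pick-up 52 stitches.

Stitches: 102 × 20/18 = 113.33 → 113.
Rows: 232 × 24/23 = 242.09 → 242.
border pick-up: 47 × 20/18 = 52.22 → 52.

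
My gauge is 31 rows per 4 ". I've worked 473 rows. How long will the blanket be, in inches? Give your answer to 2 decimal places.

31 rows / 4 inch = 7.75 rows per inch.
473 / 7.75 = 61.032 inches.

61.03 inches.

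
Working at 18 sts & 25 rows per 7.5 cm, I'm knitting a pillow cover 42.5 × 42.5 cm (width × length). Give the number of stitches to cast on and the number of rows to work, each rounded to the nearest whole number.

Stitch gauge = 18/7.5 = 2.4 sts/cm; 42.5 × 2.4 = 102.00 → 102 sts.
Row gauge = 25/7.5 = 3.333 rows/cm; 42.5 × 3.333 = 141.67 → 142 rows.

Cast on 102 stitches and work 142 rows.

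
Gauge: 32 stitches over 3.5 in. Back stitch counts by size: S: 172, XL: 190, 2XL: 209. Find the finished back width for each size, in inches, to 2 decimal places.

32/3.5 = 9.143 sts per in.
S: 172 / 9.143 = 18.812 → 18.81 in.
XL: 190 / 9.143 = 20.781 → 20.78 in.
2XL: 209 / 9.143 = 22.859 → 22.86 in.

S 18.81 inches; XL 20.78 inches; 2XL 22.86 inches.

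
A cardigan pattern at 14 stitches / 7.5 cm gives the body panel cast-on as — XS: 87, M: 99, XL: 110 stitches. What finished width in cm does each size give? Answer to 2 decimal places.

XS 46.61 cm; M 53.04 cm; XL 58.93 cm.

14/7.5 = 1.867 sts per cm.
XS: 87 / 1.867 = 46.607 → 46.61 cm.
M: 99 / 1.867 = 53.036 → 53.04 cm.
XL: 110 / 1.867 = 58.929 → 58.93 cm.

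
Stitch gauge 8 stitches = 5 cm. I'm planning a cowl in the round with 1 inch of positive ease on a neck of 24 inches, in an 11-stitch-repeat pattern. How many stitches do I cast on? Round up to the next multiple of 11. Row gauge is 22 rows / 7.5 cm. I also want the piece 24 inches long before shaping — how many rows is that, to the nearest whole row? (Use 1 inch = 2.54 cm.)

Finished = 24 + 1 = 25 inches.
25 inches × 2.54 = 63.50 cm.
8/5 = 1.6 sts per cm; 63.50 × 1.6 = 101.60 sts.
Next multiple of 11 → 110.
24 inches = 60.96 cm; × 2.933 = 178.82 → 179 rows.

Cast on 110 stitches; work 179 rows.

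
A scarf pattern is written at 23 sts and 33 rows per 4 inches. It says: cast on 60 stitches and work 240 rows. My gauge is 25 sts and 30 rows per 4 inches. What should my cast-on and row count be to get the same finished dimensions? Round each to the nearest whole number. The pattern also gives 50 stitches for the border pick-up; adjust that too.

Cast on 65 stitches; work 218 rows; border pick-up 54 stitches.

Stitches: 60 × 25/23 = 65.22 → 65.
Rows: 240 × 30/33 = 218.18 → 218.
border pick-up: 50 × 25/23 = 54.35 → 54.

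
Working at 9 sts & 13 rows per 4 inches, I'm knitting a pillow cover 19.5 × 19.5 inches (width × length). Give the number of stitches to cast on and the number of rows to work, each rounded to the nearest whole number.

Cast on 44 stitches and work 63 rows.

Stitch gauge = 9/4 = 2.25 sts/in; 19.5 × 2.25 = 43.88 → 44 sts.
Row gauge = 13/4 = 3.25 rows/in; 19.5 × 3.25 = 63.38 → 63 rows.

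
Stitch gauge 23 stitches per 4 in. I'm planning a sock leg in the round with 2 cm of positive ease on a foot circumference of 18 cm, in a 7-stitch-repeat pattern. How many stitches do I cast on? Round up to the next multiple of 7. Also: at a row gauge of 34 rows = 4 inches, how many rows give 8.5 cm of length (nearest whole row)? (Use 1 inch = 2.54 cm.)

Cast on 49 stitches; work 28 rows.

Finished = 18 + 2 = 20 cm.
20 cm × 1/2.54 = 7.87 inches.
23/4 = 5.75 sts per in; 7.87 × 5.75 = 45.28 sts.
Next multiple of 7 → 49.
8.5 cm = 3.35 inches; × 8.5 = 28.44 → 28 rows.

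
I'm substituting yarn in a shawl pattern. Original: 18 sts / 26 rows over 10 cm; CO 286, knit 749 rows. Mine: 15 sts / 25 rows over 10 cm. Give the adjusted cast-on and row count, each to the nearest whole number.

Cast on 238 stitches; work 720 rows.

Stitches: 286 × 15/18 = 238.33 → 238.
Rows: 749 × 25/26 = 720.19 → 720.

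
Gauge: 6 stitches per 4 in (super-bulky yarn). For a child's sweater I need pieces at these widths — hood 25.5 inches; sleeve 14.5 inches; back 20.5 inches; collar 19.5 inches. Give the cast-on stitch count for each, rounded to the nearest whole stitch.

Rate = 6/4 = 1.5 sts per in.
hood: 25.5 × 1.5 = 38.25 → 38.
sleeve: 14.5 × 1.5 = 21.75 → 22.
back: 20.5 × 1.5 = 30.75 → 31.
collar: 19.5 × 1.5 = 29.25 → 29.

hood 38; sleeve 22; back 31; collar 29.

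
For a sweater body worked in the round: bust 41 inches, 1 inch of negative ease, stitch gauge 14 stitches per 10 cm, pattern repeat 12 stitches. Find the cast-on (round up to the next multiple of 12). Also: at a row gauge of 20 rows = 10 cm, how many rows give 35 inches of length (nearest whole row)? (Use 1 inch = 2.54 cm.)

Cast on 144 stitches; work 178 rows.

Finished = 41 − 1 = 40 inches.
40 inches × 2.54 = 101.60 cm.
14/10 = 1.4 sts per cm; 101.60 × 1.4 = 142.24 sts.
Next multiple of 12 → 144.
35 inches = 88.90 cm; × 2 = 177.80 → 178 rows.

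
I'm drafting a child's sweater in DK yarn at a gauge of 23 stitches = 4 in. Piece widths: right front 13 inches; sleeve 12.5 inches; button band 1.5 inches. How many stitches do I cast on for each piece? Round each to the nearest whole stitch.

right front 75; sleeve 72; button band 9.

Rate = 23/4 = 5.75 sts per in.
right front: 13 × 5.75 = 74.75 → 75.
sleeve: 12.5 × 5.75 = 71.88 → 72.
button band: 1.5 × 5.75 = 8.62 → 9.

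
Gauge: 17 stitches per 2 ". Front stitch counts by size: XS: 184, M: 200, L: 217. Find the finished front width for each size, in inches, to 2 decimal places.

17/2 = 8.5 sts per in.
XS: 184 / 8.5 = 21.647 → 21.65 in.
M: 200 / 8.5 = 23.529 → 23.53 in.
L: 217 / 8.5 = 25.529 → 25.53 in.

XS 21.65 inches; M 23.53 inches; L 25.53 inches.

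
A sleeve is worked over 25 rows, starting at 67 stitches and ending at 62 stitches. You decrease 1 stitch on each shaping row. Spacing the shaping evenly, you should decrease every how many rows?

Decrease every 5th row.

Stitches to remove: |62 − 67| = 5.
Shaping rows needed: 5 / 1 = 5.
25 rows / 5 = every 5 rows.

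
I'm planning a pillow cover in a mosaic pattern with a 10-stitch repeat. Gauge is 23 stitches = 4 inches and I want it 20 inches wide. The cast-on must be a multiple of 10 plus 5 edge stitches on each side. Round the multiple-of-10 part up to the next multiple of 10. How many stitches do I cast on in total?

Cast on 120 stitches.

23 / 4 = 5.75 sts per inch.
20 × 5.75 = 115.00 sts.
Less 10 edge sts → 105.00 for the repeat.
Next multiple of 10: 110.
Add back 10 edge sts → 120.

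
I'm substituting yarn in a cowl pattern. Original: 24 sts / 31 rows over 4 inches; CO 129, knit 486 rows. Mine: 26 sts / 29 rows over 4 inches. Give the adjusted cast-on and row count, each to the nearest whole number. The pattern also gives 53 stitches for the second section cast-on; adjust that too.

Stitches: 129 × 26/24 = 139.75 → 140.
Rows: 486 × 29/31 = 454.65 → 455.
second section cast-on: 53 × 26/24 = 57.42 → 57.

Cast on 140 stitches; work 455 rows; second section cast-on 57 stitches.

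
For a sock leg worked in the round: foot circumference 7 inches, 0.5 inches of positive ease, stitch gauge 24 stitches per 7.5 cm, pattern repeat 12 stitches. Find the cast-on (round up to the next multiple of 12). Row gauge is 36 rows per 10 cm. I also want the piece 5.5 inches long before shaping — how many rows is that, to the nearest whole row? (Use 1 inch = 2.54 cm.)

Finished = 7 + 0.5 = 7.5 inches.
7.5 inches × 2.54 = 19.05 cm.
24/7.5 = 3.2 sts per cm; 19.05 × 3.2 = 60.96 sts.
Next multiple of 12 → 72.
5.5 inches = 13.97 cm; × 3.6 = 50.29 → 50 rows.

Cast on 72 stitches; work 50 rows.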